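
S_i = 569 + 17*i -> [569, 586, 603, 620, 637]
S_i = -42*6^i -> [-42, -252, -1512, -9072, -54432]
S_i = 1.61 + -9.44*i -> [1.61, -7.83, -17.27, -26.71, -36.15]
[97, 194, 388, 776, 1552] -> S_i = 97*2^i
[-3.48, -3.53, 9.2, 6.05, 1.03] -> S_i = Random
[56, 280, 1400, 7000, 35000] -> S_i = 56*5^i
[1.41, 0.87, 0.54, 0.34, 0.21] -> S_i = 1.41*0.62^i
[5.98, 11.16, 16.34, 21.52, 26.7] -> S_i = 5.98 + 5.18*i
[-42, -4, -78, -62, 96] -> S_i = Random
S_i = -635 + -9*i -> [-635, -644, -653, -662, -671]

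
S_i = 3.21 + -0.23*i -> [3.21, 2.98, 2.75, 2.52, 2.29]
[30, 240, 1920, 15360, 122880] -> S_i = 30*8^i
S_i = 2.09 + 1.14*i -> [2.09, 3.23, 4.37, 5.51, 6.65]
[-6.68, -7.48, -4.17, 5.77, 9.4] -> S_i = Random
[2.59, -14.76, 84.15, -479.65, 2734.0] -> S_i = 2.59*(-5.70)^i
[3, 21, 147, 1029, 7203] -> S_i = 3*7^i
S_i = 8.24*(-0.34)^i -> [8.24, -2.8, 0.95, -0.32, 0.11]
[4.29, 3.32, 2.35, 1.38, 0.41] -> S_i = 4.29 + -0.97*i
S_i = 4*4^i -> [4, 16, 64, 256, 1024]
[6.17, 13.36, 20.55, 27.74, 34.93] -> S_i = 6.17 + 7.19*i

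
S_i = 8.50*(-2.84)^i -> [8.5, -24.14, 68.56, -194.7, 552.96]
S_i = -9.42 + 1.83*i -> [-9.42, -7.59, -5.76, -3.93, -2.1]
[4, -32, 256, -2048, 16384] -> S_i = 4*-8^i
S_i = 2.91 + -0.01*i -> [2.91, 2.9, 2.89, 2.88, 2.87]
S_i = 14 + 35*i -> [14, 49, 84, 119, 154]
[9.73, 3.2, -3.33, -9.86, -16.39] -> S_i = 9.73 + -6.53*i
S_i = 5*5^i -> [5, 25, 125, 625, 3125]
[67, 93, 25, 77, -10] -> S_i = Random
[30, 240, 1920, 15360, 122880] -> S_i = 30*8^i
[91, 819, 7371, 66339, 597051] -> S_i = 91*9^i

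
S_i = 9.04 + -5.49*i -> [9.04, 3.55, -1.94, -7.43, -12.92]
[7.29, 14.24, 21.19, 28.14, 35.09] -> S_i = 7.29 + 6.95*i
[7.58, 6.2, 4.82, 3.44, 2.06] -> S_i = 7.58 + -1.38*i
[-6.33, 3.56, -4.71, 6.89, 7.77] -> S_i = Random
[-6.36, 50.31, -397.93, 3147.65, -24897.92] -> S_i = -6.36*(-7.91)^i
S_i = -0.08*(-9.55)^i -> [-0.08, 0.76, -7.3, 69.68, -665.43]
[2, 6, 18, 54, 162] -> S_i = 2*3^i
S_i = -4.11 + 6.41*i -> [-4.11, 2.3, 8.71, 15.12, 21.53]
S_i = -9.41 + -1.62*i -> [-9.41, -11.03, -12.65, -14.27, -15.89]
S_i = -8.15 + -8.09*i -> [-8.15, -16.24, -24.33, -32.42, -40.51]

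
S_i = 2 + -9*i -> [2, -7, -16, -25, -34]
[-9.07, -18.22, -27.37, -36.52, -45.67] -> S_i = -9.07 + -9.15*i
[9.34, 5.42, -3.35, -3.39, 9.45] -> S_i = Random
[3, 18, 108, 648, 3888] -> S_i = 3*6^i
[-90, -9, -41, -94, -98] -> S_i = Random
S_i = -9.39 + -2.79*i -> [-9.39, -12.18, -14.97, -17.76, -20.55]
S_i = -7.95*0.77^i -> [-7.95, -6.12, -4.71, -3.63, -2.79]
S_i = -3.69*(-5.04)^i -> [-3.69, 18.6, -93.73, 472.41, -2380.94]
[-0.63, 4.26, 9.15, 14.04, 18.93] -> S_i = -0.63 + 4.89*i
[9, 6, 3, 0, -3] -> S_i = 9 + -3*i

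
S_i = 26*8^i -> [26, 208, 1664, 13312, 106496]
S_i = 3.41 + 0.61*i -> [3.41, 4.02, 4.63, 5.24, 5.85]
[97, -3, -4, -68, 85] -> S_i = Random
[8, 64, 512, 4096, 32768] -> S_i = 8*8^i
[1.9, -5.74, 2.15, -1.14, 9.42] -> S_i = Random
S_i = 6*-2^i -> [6, -12, 24, -48, 96]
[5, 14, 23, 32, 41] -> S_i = 5 + 9*i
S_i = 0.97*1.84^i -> [0.97, 1.78, 3.28, 6.04, 11.12]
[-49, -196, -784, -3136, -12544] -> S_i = -49*4^i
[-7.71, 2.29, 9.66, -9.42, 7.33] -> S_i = Random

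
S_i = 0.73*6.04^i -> [0.73, 4.41, 26.63, 160.85, 971.56]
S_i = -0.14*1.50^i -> [-0.14, -0.21, -0.32, -0.47, -0.71]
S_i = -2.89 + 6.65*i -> [-2.89, 3.76, 10.41, 17.06, 23.71]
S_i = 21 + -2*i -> [21, 19, 17, 15, 13]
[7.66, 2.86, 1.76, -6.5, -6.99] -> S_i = Random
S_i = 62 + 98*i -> [62, 160, 258, 356, 454]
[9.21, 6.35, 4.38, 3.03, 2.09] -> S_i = 9.21*0.69^i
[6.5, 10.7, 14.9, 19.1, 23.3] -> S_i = 6.50 + 4.20*i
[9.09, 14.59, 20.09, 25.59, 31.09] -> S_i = 9.09 + 5.50*i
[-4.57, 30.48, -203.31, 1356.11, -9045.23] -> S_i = -4.57*(-6.67)^i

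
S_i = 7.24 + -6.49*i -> [7.24, 0.75, -5.74, -12.23, -18.72]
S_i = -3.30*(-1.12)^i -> [-3.3, 3.7, -4.14, 4.64, -5.19]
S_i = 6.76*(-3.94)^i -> [6.76, -26.63, 104.94, -413.46, 1629.04]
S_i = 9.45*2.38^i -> [9.45, 22.49, 53.53, 127.4, 303.21]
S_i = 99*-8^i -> [99, -792, 6336, -50688, 405504]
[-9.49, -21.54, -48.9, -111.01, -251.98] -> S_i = -9.49*2.27^i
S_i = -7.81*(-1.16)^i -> [-7.81, 9.06, -10.51, 12.19, -14.14]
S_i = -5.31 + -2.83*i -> [-5.31, -8.14, -10.97, -13.8, -16.63]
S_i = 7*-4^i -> [7, -28, 112, -448, 1792]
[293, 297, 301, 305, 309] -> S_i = 293 + 4*i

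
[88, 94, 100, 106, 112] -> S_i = 88 + 6*i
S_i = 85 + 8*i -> [85, 93, 101, 109, 117]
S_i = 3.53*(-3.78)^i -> [3.53, -13.34, 50.44, -190.66, 720.68]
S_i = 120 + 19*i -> [120, 139, 158, 177, 196]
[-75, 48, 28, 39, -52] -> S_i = Random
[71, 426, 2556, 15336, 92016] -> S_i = 71*6^i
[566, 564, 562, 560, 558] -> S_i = 566 + -2*i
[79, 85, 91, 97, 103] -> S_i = 79 + 6*i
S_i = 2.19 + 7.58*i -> [2.19, 9.77, 17.35, 24.93, 32.51]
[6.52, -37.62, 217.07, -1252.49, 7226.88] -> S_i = 6.52*(-5.77)^i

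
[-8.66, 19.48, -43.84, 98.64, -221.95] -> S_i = -8.66*(-2.25)^i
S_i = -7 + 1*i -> [-7, -6, -5, -4, -3]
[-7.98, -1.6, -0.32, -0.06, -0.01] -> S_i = -7.98*0.20^i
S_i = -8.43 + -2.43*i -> [-8.43, -10.86, -13.29, -15.72, -18.15]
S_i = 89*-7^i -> [89, -623, 4361, -30527, 213689]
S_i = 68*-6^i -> [68, -408, 2448, -14688, 88128]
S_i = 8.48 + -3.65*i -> [8.48, 4.83, 1.18, -2.47, -6.12]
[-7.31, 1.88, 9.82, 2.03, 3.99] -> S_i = Random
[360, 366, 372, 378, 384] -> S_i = 360 + 6*i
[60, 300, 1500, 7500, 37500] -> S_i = 60*5^i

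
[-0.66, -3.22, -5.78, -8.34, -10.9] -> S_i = -0.66 + -2.56*i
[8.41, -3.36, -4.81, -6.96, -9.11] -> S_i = Random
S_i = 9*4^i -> [9, 36, 144, 576, 2304]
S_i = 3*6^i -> [3, 18, 108, 648, 3888]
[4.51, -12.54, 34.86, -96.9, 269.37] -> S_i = 4.51*(-2.78)^i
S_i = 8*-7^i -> [8, -56, 392, -2744, 19208]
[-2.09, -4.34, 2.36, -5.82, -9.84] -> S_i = Random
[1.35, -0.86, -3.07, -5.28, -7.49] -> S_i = 1.35 + -2.21*i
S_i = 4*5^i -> [4, 20, 100, 500, 2500]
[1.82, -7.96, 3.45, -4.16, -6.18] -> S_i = Random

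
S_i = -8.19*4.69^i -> [-8.19, -38.41, -180.15, -844.89, -3962.55]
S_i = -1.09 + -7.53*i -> [-1.09, -8.62, -16.15, -23.68, -31.21]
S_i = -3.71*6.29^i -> [-3.71, -23.34, -146.78, -923.26, -5807.33]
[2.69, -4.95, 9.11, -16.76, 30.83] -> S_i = 2.69*(-1.84)^i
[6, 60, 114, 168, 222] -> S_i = 6 + 54*i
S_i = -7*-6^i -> [-7, 42, -252, 1512, -9072]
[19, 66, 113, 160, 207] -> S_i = 19 + 47*i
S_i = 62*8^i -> [62, 496, 3968, 31744, 253952]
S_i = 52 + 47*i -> [52, 99, 146, 193, 240]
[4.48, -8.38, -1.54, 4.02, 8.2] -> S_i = Random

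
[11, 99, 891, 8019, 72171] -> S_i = 11*9^i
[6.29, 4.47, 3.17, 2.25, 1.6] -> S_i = 6.29*0.71^i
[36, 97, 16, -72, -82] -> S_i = Random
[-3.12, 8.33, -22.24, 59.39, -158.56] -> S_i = -3.12*(-2.67)^i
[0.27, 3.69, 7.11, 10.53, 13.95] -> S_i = 0.27 + 3.42*i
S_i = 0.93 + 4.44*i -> [0.93, 5.37, 9.81, 14.25, 18.69]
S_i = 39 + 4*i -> [39, 43, 47, 51, 55]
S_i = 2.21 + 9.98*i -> [2.21, 12.19, 22.17, 32.15, 42.13]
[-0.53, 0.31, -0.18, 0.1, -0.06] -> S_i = -0.53*(-0.58)^i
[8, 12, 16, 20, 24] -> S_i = 8 + 4*i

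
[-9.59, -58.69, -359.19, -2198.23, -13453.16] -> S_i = -9.59*6.12^i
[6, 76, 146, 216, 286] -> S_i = 6 + 70*i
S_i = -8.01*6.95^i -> [-8.01, -55.67, -386.9, -2688.98, -18688.38]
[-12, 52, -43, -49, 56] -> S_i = Random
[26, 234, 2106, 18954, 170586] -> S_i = 26*9^i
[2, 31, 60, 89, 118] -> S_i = 2 + 29*i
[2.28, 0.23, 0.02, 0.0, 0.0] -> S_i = 2.28*0.10^i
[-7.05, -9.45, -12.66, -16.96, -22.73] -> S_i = -7.05*1.34^i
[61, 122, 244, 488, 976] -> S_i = 61*2^i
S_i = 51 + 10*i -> [51, 61, 71, 81, 91]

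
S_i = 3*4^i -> [3, 12, 48, 192, 768]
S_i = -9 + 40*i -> [-9, 31, 71, 111, 151]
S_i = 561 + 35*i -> [561, 596, 631, 666, 701]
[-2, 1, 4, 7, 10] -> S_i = -2 + 3*i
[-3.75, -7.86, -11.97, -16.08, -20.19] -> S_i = -3.75 + -4.11*i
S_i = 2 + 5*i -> [2, 7, 12, 17, 22]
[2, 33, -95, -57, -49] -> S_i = Random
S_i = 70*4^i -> [70, 280, 1120, 4480, 17920]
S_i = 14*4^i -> [14, 56, 224, 896, 3584]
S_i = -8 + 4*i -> [-8, -4, 0, 4, 8]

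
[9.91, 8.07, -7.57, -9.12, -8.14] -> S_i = Random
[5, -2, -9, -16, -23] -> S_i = 5 + -7*i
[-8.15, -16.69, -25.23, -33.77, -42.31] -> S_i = -8.15 + -8.54*i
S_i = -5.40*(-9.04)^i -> [-5.4, 48.82, -441.3, 3989.32, -36063.47]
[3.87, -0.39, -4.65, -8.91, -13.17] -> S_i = 3.87 + -4.26*i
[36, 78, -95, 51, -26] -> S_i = Random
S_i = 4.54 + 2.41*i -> [4.54, 6.95, 9.36, 11.77, 14.18]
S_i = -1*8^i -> [-1, -8, -64, -512, -4096]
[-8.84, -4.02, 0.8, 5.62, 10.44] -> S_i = -8.84 + 4.82*i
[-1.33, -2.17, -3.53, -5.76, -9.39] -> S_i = -1.33*1.63^i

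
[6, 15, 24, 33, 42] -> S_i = 6 + 9*i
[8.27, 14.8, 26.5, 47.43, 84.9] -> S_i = 8.27*1.79^i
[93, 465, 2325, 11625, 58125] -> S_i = 93*5^i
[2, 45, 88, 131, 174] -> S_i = 2 + 43*i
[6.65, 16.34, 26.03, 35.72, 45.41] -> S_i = 6.65 + 9.69*i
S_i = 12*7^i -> [12, 84, 588, 4116, 28812]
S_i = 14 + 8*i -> [14, 22, 30, 38, 46]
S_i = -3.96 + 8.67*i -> [-3.96, 4.71, 13.38, 22.05, 30.72]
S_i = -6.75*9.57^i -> [-6.75, -64.6, -618.2, -5916.16, -56617.61]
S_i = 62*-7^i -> [62, -434, 3038, -21266, 148862]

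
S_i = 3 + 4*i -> [3, 7, 11, 15, 19]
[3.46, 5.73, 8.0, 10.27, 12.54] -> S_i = 3.46 + 2.27*i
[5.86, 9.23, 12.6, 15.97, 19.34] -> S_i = 5.86 + 3.37*i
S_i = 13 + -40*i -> [13, -27, -67, -107, -147]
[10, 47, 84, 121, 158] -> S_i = 10 + 37*i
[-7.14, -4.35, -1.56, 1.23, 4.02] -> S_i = -7.14 + 2.79*i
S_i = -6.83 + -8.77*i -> [-6.83, -15.6, -24.37, -33.14, -41.91]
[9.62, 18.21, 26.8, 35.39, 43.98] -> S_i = 9.62 + 8.59*i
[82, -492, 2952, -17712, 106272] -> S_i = 82*-6^i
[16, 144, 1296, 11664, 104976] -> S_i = 16*9^i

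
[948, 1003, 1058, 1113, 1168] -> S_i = 948 + 55*i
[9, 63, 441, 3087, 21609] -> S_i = 9*7^i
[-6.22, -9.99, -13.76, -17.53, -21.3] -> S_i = -6.22 + -3.77*i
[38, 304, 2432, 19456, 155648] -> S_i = 38*8^i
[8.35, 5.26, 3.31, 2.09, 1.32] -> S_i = 8.35*0.63^i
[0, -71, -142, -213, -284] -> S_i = 0 + -71*i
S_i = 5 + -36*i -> [5, -31, -67, -103, -139]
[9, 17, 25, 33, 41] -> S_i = 9 + 8*i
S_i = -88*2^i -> [-88, -176, -352, -704, -1408]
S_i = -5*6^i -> [-5, -30, -180, -1080, -6480]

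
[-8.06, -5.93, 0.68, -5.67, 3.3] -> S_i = Random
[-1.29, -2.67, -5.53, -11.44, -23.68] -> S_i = -1.29*2.07^i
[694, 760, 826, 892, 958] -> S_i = 694 + 66*i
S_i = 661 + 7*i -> [661, 668, 675, 682, 689]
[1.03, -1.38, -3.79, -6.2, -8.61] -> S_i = 1.03 + -2.41*i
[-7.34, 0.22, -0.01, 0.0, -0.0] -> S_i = -7.34*(-0.03)^i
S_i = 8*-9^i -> [8, -72, 648, -5832, 52488]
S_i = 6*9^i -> [6, 54, 486, 4374, 39366]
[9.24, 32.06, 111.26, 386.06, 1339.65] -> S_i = 9.24*3.47^i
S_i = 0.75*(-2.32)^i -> [0.75, -1.74, 4.04, -9.37, 21.73]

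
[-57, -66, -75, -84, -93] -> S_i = -57 + -9*i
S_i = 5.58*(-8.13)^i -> [5.58, -45.37, 368.82, -2998.51, 24377.91]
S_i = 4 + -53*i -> [4, -49, -102, -155, -208]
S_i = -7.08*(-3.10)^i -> [-7.08, 21.95, -68.04, 210.92, -653.85]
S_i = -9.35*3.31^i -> [-9.35, -30.95, -102.44, -339.07, -1122.34]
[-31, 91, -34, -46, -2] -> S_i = Random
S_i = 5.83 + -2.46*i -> [5.83, 3.37, 0.91, -1.55, -4.01]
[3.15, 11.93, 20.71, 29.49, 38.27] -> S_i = 3.15 + 8.78*i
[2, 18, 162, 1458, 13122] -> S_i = 2*9^i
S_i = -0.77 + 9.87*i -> [-0.77, 9.1, 18.97, 28.84, 38.71]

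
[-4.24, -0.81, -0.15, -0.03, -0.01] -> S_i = -4.24*0.19^i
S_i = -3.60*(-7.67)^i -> [-3.6, 27.61, -211.78, 1624.38, -12459.02]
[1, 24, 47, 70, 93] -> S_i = 1 + 23*i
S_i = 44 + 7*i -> [44, 51, 58, 65, 72]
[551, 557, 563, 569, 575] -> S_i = 551 + 6*i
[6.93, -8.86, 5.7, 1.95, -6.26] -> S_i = Random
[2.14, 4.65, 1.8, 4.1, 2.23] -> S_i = Random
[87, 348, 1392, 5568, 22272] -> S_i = 87*4^i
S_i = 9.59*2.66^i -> [9.59, 25.51, 67.86, 180.49, 480.11]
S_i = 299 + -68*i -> [299, 231, 163, 95, 27]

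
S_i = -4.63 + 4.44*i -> [-4.63, -0.19, 4.25, 8.69, 13.13]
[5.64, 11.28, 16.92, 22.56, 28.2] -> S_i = 5.64 + 5.64*i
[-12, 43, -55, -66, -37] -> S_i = Random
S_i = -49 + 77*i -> [-49, 28, 105, 182, 259]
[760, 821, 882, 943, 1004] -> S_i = 760 + 61*i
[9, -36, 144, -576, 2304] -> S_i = 9*-4^i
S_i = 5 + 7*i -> [5, 12, 19, 26, 33]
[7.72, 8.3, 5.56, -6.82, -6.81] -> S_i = Random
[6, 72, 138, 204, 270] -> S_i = 6 + 66*i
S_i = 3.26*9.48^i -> [3.26, 30.9, 292.98, 2777.43, 26330.01]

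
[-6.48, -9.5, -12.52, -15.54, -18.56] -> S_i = -6.48 + -3.02*i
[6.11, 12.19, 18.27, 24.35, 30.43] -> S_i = 6.11 + 6.08*i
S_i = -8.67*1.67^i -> [-8.67, -14.48, -24.18, -40.38, -67.43]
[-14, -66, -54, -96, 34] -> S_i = Random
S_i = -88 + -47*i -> [-88, -135, -182, -229, -276]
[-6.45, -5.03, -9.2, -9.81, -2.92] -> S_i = Random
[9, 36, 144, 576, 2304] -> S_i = 9*4^i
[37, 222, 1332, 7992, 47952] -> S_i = 37*6^i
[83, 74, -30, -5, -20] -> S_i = Random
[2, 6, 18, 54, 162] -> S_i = 2*3^i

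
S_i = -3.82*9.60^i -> [-3.82, -36.67, -352.05, -3379.69, -32445.04]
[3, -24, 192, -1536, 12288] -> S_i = 3*-8^i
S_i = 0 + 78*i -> [0, 78, 156, 234, 312]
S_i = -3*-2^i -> [-3, 6, -12, 24, -48]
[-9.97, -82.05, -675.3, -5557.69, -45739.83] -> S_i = -9.97*8.23^i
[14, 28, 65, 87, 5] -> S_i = Random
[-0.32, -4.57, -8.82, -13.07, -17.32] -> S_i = -0.32 + -4.25*i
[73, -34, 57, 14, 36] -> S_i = Random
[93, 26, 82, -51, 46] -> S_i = Random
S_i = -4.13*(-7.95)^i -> [-4.13, 32.83, -261.03, 2075.16, -16497.52]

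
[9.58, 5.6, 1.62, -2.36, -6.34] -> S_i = 9.58 + -3.98*i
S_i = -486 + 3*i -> [-486, -483, -480, -477, -474]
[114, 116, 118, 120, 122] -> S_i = 114 + 2*i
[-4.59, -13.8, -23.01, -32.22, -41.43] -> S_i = -4.59 + -9.21*i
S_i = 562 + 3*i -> [562, 565, 568, 571, 574]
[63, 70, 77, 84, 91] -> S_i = 63 + 7*i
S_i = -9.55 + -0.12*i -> [-9.55, -9.67, -9.79, -9.91, -10.03]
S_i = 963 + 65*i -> [963, 1028, 1093, 1158, 1223]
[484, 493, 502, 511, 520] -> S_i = 484 + 9*i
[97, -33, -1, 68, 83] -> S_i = Random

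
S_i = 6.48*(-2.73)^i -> [6.48, -17.69, 48.29, -131.84, 359.94]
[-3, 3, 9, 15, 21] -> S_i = -3 + 6*i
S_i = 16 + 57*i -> [16, 73, 130, 187, 244]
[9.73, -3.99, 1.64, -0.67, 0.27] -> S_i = 9.73*(-0.41)^i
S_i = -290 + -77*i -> [-290, -367, -444, -521, -598]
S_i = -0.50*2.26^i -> [-0.5, -1.13, -2.55, -5.77, -13.04]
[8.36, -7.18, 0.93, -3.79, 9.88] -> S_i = Random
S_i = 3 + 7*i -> [3, 10, 17, 24, 31]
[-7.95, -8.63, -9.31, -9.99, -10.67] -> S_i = -7.95 + -0.68*i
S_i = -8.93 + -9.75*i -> [-8.93, -18.68, -28.43, -38.18, -47.93]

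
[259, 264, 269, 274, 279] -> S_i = 259 + 5*i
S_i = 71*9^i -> [71, 639, 5751, 51759, 465831]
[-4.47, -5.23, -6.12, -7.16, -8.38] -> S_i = -4.47*1.17^i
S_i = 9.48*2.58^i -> [9.48, 24.46, 63.1, 162.8, 420.04]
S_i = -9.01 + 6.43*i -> [-9.01, -2.58, 3.85, 10.28, 16.71]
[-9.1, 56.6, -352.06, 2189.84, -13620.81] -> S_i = -9.10*(-6.22)^i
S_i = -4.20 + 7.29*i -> [-4.2, 3.09, 10.38, 17.67, 24.96]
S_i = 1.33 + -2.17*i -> [1.33, -0.84, -3.01, -5.18, -7.35]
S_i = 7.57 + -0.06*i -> [7.57, 7.51, 7.45, 7.39, 7.33]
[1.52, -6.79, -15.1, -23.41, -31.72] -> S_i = 1.52 + -8.31*i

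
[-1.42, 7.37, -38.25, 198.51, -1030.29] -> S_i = -1.42*(-5.19)^i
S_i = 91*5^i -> [91, 455, 2275, 11375, 56875]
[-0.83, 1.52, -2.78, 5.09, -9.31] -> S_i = -0.83*(-1.83)^i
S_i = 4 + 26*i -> [4, 30, 56, 82, 108]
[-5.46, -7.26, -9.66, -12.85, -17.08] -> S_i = -5.46*1.33^i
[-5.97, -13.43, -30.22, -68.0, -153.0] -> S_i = -5.97*2.25^i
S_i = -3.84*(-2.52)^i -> [-3.84, 9.68, -24.39, 61.45, -154.86]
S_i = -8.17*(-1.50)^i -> [-8.17, 12.26, -18.38, 27.57, -41.36]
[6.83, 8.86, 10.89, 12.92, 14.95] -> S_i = 6.83 + 2.03*i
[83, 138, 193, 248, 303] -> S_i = 83 + 55*i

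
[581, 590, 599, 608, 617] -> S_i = 581 + 9*i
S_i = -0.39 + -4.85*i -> [-0.39, -5.24, -10.09, -14.94, -19.79]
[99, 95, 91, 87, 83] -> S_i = 99 + -4*i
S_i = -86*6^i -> [-86, -516, -3096, -18576, -111456]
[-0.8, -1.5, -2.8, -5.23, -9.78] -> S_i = -0.80*1.87^i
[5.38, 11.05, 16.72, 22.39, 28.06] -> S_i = 5.38 + 5.67*i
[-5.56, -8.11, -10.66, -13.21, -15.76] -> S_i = -5.56 + -2.55*i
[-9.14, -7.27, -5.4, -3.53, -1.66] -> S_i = -9.14 + 1.87*i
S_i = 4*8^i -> [4, 32, 256, 2048, 16384]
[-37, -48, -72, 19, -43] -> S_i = Random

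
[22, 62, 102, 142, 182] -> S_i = 22 + 40*i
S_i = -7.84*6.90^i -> [-7.84, -54.1, -373.26, -2575.51, -17771.02]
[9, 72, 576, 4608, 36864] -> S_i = 9*8^i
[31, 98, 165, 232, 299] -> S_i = 31 + 67*i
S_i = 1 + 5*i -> [1, 6, 11, 16, 21]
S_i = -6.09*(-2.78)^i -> [-6.09, 16.93, -47.07, 130.84, -363.74]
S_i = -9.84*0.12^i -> [-9.84, -1.18, -0.14, -0.02, -0.0]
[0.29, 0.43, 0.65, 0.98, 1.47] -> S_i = 0.29*1.50^i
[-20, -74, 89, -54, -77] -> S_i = Random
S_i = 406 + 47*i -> [406, 453, 500, 547, 594]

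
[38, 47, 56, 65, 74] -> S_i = 38 + 9*i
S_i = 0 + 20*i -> [0, 20, 40, 60, 80]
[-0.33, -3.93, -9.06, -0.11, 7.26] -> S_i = Random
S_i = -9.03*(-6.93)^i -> [-9.03, 62.58, -433.66, 3005.3, -20826.71]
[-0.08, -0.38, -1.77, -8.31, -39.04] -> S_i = -0.08*4.70^i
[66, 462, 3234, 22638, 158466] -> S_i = 66*7^i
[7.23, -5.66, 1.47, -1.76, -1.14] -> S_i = Random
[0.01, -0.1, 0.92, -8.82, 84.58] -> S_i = 0.01*(-9.59)^i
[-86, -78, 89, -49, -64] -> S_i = Random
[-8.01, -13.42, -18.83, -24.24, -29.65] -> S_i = -8.01 + -5.41*i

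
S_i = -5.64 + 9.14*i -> [-5.64, 3.5, 12.64, 21.78, 30.92]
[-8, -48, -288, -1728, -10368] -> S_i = -8*6^i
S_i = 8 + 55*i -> [8, 63, 118, 173, 228]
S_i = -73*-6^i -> [-73, 438, -2628, 15768, -94608]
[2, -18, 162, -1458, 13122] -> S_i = 2*-9^i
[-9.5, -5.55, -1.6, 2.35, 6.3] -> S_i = -9.50 + 3.95*i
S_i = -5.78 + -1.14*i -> [-5.78, -6.92, -8.06, -9.2, -10.34]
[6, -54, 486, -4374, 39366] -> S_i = 6*-9^i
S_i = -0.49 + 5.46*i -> [-0.49, 4.97, 10.43, 15.89, 21.35]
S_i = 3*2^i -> [3, 6, 12, 24, 48]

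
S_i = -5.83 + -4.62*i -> [-5.83, -10.45, -15.07, -19.69, -24.31]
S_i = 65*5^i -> [65, 325, 1625, 8125, 40625]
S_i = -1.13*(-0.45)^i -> [-1.13, 0.51, -0.23, 0.1, -0.05]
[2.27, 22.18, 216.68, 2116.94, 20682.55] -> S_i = 2.27*9.77^i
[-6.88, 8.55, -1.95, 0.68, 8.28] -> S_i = Random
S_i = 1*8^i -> [1, 8, 64, 512, 4096]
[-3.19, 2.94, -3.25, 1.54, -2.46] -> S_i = Random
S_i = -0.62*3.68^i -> [-0.62, -2.28, -8.4, -30.9, -113.71]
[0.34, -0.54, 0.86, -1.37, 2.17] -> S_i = 0.34*(-1.59)^i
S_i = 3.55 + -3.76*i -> [3.55, -0.21, -3.97, -7.73, -11.49]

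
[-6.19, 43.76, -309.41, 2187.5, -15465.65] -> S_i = -6.19*(-7.07)^i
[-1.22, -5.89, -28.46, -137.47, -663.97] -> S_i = -1.22*4.83^i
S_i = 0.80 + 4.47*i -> [0.8, 5.27, 9.74, 14.21, 18.68]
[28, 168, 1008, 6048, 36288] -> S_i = 28*6^i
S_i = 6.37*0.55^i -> [6.37, 3.5, 1.93, 1.06, 0.58]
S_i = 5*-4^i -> [5, -20, 80, -320, 1280]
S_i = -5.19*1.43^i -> [-5.19, -7.42, -10.61, -15.18, -21.7]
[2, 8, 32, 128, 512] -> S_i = 2*4^i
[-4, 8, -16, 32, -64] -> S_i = -4*-2^i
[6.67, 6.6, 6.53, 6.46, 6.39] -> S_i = 6.67 + -0.07*i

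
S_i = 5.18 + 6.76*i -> [5.18, 11.94, 18.7, 25.46, 32.22]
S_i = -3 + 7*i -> [-3, 4, 11, 18, 25]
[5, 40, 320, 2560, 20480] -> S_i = 5*8^i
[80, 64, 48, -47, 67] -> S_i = Random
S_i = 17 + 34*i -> [17, 51, 85, 119, 153]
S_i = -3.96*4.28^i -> [-3.96, -16.95, -72.54, -310.47, -1328.83]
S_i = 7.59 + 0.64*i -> [7.59, 8.23, 8.87, 9.51, 10.15]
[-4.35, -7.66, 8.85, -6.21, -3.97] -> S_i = Random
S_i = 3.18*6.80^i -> [3.18, 21.62, 147.04, 999.89, 6799.28]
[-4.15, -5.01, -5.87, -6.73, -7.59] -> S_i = -4.15 + -0.86*i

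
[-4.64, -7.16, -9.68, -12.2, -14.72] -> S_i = -4.64 + -2.52*i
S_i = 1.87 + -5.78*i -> [1.87, -3.91, -9.69, -15.47, -21.25]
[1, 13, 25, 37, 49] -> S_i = 1 + 12*i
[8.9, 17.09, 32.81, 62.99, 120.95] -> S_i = 8.90*1.92^i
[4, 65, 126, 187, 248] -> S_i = 4 + 61*i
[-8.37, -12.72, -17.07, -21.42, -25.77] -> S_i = -8.37 + -4.35*i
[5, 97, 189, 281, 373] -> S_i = 5 + 92*i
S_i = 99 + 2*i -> [99, 101, 103, 105, 107]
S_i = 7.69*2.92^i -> [7.69, 22.45, 65.57, 191.46, 559.06]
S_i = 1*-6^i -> [1, -6, 36, -216, 1296]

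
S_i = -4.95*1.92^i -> [-4.95, -9.5, -18.25, -35.04, -67.27]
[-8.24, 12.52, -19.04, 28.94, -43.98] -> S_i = -8.24*(-1.52)^i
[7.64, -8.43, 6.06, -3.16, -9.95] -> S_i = Random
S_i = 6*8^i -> [6, 48, 384, 3072, 24576]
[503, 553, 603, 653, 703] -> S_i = 503 + 50*i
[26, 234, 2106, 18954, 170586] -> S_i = 26*9^i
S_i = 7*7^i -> [7, 49, 343, 2401, 16807]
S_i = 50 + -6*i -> [50, 44, 38, 32, 26]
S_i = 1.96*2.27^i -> [1.96, 4.45, 10.1, 22.93, 52.04]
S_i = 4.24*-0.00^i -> [4.24, -0.0, 0.0, -0.0, 0.0]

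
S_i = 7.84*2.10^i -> [7.84, 16.46, 34.57, 72.61, 152.47]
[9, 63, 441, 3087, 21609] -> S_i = 9*7^i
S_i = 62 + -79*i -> [62, -17, -96, -175, -254]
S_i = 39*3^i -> [39, 117, 351, 1053, 3159]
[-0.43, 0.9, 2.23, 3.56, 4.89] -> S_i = -0.43 + 1.33*i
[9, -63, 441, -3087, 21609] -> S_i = 9*-7^i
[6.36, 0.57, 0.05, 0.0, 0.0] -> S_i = 6.36*0.09^i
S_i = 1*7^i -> [1, 7, 49, 343, 2401]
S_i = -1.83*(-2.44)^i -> [-1.83, 4.47, -10.9, 26.58, -64.86]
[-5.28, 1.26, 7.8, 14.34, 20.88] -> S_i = -5.28 + 6.54*i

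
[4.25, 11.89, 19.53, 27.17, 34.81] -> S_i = 4.25 + 7.64*i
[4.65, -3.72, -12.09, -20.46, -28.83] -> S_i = 4.65 + -8.37*i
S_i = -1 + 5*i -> [-1, 4, 9, 14, 19]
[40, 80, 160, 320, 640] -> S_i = 40*2^i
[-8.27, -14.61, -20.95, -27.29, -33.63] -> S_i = -8.27 + -6.34*i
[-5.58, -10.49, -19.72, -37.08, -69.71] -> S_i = -5.58*1.88^i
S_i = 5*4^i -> [5, 20, 80, 320, 1280]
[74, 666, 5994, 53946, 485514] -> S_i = 74*9^i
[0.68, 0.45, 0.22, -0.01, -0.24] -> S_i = 0.68 + -0.23*i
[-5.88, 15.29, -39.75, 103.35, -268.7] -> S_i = -5.88*(-2.60)^i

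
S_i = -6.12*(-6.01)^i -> [-6.12, 36.78, -221.06, 1328.54, -7984.53]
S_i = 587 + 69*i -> [587, 656, 725, 794, 863]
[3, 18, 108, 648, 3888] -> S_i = 3*6^i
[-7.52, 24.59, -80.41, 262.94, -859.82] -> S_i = -7.52*(-3.27)^i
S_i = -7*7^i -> [-7, -49, -343, -2401, -16807]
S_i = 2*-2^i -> [2, -4, 8, -16, 32]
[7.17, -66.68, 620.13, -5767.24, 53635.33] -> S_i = 7.17*(-9.30)^i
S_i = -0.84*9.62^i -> [-0.84, -8.08, -77.74, -747.83, -7194.15]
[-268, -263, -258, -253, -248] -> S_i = -268 + 5*i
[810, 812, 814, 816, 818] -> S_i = 810 + 2*i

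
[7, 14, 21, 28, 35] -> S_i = 7 + 7*i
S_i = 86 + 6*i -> [86, 92, 98, 104, 110]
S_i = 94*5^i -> [94, 470, 2350, 11750, 58750]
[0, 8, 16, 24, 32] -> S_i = 0 + 8*i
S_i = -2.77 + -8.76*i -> [-2.77, -11.53, -20.29, -29.05, -37.81]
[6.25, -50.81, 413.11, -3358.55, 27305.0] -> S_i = 6.25*(-8.13)^i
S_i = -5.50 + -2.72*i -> [-5.5, -8.22, -10.94, -13.66, -16.38]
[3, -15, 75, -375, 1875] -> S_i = 3*-5^i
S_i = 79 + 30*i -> [79, 109, 139, 169, 199]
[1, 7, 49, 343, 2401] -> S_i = 1*7^i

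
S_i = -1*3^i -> [-1, -3, -9, -27, -81]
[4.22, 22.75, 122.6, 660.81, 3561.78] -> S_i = 4.22*5.39^i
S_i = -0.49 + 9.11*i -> [-0.49, 8.62, 17.73, 26.84, 35.95]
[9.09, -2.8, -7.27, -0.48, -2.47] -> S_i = Random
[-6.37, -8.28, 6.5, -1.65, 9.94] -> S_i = Random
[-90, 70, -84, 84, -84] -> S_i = Random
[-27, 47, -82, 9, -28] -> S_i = Random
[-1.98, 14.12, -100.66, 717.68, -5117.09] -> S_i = -1.98*(-7.13)^i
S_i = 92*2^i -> [92, 184, 368, 736, 1472]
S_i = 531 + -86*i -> [531, 445, 359, 273, 187]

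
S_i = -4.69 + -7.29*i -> [-4.69, -11.98, -19.27, -26.56, -33.85]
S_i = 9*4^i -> [9, 36, 144, 576, 2304]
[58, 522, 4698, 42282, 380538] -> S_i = 58*9^i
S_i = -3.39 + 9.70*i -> [-3.39, 6.31, 16.01, 25.71, 35.41]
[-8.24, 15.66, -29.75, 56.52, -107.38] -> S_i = -8.24*(-1.90)^i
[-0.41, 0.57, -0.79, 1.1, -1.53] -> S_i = -0.41*(-1.39)^i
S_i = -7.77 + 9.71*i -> [-7.77, 1.94, 11.65, 21.36, 31.07]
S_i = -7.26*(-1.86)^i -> [-7.26, 13.5, -25.12, 46.72, -86.89]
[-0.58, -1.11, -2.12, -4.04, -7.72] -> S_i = -0.58*1.91^i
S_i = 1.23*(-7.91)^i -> [1.23, -9.73, 76.96, -608.74, 4815.16]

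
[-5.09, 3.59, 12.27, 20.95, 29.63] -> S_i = -5.09 + 8.68*i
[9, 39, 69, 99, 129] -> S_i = 9 + 30*i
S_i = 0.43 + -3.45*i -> [0.43, -3.02, -6.47, -9.92, -13.37]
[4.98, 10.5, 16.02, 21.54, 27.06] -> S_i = 4.98 + 5.52*i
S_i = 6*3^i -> [6, 18, 54, 162, 486]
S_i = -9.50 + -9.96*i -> [-9.5, -19.46, -29.42, -39.38, -49.34]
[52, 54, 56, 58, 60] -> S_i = 52 + 2*i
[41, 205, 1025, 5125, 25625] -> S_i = 41*5^i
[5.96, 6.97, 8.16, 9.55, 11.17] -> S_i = 5.96*1.17^i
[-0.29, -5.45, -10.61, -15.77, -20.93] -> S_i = -0.29 + -5.16*i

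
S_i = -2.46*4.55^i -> [-2.46, -11.19, -50.93, -231.72, -1054.34]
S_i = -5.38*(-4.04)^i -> [-5.38, 21.74, -87.81, 354.75, -1433.2]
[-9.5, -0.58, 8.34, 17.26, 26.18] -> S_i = -9.50 + 8.92*i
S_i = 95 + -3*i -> [95, 92, 89, 86, 83]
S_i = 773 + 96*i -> [773, 869, 965, 1061, 1157]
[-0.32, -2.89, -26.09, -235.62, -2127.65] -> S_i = -0.32*9.03^i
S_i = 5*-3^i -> [5, -15, 45, -135, 405]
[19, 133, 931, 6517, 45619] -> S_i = 19*7^i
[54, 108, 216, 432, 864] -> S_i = 54*2^i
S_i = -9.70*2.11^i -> [-9.7, -20.47, -43.19, -91.12, -192.27]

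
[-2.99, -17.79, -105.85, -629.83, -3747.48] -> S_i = -2.99*5.95^i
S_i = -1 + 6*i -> [-1, 5, 11, 17, 23]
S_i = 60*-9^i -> [60, -540, 4860, -43740, 393660]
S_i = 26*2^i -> [26, 52, 104, 208, 416]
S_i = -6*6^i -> [-6, -36, -216, -1296, -7776]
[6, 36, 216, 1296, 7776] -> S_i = 6*6^i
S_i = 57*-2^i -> [57, -114, 228, -456, 912]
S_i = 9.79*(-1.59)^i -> [9.79, -15.57, 24.75, -39.35, 62.57]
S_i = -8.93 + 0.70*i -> [-8.93, -8.23, -7.53, -6.83, -6.13]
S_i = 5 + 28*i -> [5, 33, 61, 89, 117]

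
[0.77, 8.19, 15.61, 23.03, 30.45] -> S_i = 0.77 + 7.42*i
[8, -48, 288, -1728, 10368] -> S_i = 8*-6^i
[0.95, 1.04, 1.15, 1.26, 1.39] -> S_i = 0.95*1.10^i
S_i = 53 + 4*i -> [53, 57, 61, 65, 69]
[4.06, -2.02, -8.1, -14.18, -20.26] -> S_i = 4.06 + -6.08*i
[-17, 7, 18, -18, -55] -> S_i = Random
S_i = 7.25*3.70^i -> [7.25, 26.83, 99.25, 367.23, 1358.77]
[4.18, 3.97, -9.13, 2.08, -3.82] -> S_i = Random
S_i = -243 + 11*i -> [-243, -232, -221, -210, -199]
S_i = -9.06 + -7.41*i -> [-9.06, -16.47, -23.88, -31.29, -38.7]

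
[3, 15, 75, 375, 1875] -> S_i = 3*5^i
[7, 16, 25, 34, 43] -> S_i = 7 + 9*i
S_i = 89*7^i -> [89, 623, 4361, 30527, 213689]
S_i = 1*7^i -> [1, 7, 49, 343, 2401]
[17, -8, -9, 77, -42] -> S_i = Random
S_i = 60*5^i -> [60, 300, 1500, 7500, 37500]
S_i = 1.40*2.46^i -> [1.4, 3.44, 8.47, 20.84, 51.27]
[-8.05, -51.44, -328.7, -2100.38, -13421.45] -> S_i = -8.05*6.39^i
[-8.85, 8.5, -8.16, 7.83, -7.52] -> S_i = -8.85*(-0.96)^i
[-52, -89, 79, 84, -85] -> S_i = Random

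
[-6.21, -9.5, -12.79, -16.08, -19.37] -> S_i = -6.21 + -3.29*i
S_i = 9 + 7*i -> [9, 16, 23, 30, 37]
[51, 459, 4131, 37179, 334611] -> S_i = 51*9^i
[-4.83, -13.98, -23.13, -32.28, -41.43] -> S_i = -4.83 + -9.15*i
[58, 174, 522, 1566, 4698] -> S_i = 58*3^i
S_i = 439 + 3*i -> [439, 442, 445, 448, 451]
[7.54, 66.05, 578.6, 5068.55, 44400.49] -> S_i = 7.54*8.76^i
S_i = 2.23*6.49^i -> [2.23, 14.47, 93.93, 609.59, 3956.25]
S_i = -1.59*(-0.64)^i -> [-1.59, 1.02, -0.65, 0.42, -0.27]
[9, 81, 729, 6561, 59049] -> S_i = 9*9^i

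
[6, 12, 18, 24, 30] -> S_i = 6 + 6*i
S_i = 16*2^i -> [16, 32, 64, 128, 256]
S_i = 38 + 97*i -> [38, 135, 232, 329, 426]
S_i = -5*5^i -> [-5, -25, -125, -625, -3125]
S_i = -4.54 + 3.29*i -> [-4.54, -1.25, 2.04, 5.33, 8.62]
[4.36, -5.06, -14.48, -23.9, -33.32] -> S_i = 4.36 + -9.42*i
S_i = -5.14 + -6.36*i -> [-5.14, -11.5, -17.86, -24.22, -30.58]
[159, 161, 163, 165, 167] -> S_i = 159 + 2*i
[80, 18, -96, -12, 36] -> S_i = Random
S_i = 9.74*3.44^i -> [9.74, 33.51, 115.26, 396.49, 1363.93]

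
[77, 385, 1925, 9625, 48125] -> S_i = 77*5^i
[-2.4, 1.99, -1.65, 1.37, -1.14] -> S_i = -2.40*(-0.83)^i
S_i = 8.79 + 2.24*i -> [8.79, 11.03, 13.27, 15.51, 17.75]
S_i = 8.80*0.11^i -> [8.8, 0.97, 0.11, 0.01, 0.0]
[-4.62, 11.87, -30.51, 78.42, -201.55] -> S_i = -4.62*(-2.57)^i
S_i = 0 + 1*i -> [0, 1, 2, 3, 4]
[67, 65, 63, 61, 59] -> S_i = 67 + -2*i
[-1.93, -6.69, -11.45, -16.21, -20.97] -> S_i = -1.93 + -4.76*i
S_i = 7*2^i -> [7, 14, 28, 56, 112]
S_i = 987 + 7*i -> [987, 994, 1001, 1008, 1015]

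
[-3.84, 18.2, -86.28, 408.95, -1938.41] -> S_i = -3.84*(-4.74)^i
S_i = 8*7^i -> [8, 56, 392, 2744, 19208]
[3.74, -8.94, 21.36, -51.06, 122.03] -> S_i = 3.74*(-2.39)^i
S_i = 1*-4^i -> [1, -4, 16, -64, 256]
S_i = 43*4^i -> [43, 172, 688, 2752, 11008]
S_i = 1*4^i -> [1, 4, 16, 64, 256]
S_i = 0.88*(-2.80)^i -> [0.88, -2.46, 6.9, -19.32, 54.09]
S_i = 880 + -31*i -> [880, 849, 818, 787, 756]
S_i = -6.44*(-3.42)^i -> [-6.44, 22.02, -75.32, 257.61, -881.03]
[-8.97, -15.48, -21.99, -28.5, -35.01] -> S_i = -8.97 + -6.51*i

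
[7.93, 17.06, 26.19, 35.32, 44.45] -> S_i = 7.93 + 9.13*i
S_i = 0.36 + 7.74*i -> [0.36, 8.1, 15.84, 23.58, 31.32]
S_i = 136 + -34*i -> [136, 102, 68, 34, 0]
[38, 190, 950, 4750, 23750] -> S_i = 38*5^i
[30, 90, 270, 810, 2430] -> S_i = 30*3^i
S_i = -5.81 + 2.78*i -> [-5.81, -3.03, -0.25, 2.53, 5.31]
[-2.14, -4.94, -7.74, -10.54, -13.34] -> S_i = -2.14 + -2.80*i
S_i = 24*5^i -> [24, 120, 600, 3000, 15000]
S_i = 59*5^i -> [59, 295, 1475, 7375, 36875]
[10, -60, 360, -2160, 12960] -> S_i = 10*-6^i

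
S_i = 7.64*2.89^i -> [7.64, 22.08, 63.81, 184.41, 532.95]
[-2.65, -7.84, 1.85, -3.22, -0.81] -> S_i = Random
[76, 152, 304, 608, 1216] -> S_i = 76*2^i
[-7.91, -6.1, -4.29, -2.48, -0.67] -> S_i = -7.91 + 1.81*i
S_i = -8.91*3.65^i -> [-8.91, -32.52, -118.7, -433.27, -1581.43]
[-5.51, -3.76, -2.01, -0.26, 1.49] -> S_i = -5.51 + 1.75*i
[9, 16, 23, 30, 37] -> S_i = 9 + 7*i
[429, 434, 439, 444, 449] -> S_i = 429 + 5*i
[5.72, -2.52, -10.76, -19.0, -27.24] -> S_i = 5.72 + -8.24*i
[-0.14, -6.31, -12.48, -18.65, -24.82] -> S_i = -0.14 + -6.17*i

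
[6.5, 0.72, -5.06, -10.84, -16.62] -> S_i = 6.50 + -5.78*i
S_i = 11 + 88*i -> [11, 99, 187, 275, 363]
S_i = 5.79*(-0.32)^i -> [5.79, -1.85, 0.59, -0.19, 0.06]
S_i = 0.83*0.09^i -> [0.83, 0.07, 0.01, 0.0, 0.0]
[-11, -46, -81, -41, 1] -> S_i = Random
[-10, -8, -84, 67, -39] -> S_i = Random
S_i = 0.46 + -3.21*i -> [0.46, -2.75, -5.96, -9.17, -12.38]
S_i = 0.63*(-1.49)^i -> [0.63, -0.94, 1.4, -2.08, 3.11]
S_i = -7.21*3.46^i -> [-7.21, -24.95, -86.32, -298.65, -1033.33]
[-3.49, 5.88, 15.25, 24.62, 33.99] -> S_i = -3.49 + 9.37*i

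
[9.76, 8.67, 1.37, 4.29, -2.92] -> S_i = Random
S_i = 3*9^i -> [3, 27, 243, 2187, 19683]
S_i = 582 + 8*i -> [582, 590, 598, 606, 614]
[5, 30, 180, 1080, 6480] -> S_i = 5*6^i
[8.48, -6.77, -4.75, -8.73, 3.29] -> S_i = Random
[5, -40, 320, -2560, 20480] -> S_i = 5*-8^i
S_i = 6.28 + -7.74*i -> [6.28, -1.46, -9.2, -16.94, -24.68]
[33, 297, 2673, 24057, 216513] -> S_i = 33*9^i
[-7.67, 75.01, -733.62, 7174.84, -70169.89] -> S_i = -7.67*(-9.78)^i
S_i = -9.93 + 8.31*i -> [-9.93, -1.62, 6.69, 15.0, 23.31]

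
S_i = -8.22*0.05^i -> [-8.22, -0.41, -0.02, -0.0, -0.0]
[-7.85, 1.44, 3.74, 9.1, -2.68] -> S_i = Random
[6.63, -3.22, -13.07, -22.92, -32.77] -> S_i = 6.63 + -9.85*i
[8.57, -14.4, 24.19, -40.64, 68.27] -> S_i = 8.57*(-1.68)^i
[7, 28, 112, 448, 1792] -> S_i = 7*4^i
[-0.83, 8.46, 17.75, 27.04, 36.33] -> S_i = -0.83 + 9.29*i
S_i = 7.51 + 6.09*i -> [7.51, 13.6, 19.69, 25.78, 31.87]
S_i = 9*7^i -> [9, 63, 441, 3087, 21609]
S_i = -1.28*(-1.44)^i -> [-1.28, 1.84, -2.65, 3.82, -5.5]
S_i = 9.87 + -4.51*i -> [9.87, 5.36, 0.85, -3.66, -8.17]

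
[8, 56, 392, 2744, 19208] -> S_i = 8*7^i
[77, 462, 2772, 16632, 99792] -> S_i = 77*6^i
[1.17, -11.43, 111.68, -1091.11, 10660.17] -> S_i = 1.17*(-9.77)^i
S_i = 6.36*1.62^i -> [6.36, 10.3, 16.69, 27.04, 43.8]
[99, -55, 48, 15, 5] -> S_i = Random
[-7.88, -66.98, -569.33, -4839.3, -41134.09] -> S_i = -7.88*8.50^i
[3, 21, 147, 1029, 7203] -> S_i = 3*7^i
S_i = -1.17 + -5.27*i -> [-1.17, -6.44, -11.71, -16.98, -22.25]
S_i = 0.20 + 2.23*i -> [0.2, 2.43, 4.66, 6.89, 9.12]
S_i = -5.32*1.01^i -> [-5.32, -5.37, -5.43, -5.48, -5.54]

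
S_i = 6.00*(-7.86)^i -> [6.0, -47.16, 370.68, -2913.53, 22900.31]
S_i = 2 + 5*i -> [2, 7, 12, 17, 22]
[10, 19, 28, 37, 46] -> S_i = 10 + 9*i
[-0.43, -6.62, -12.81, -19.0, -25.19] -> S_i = -0.43 + -6.19*i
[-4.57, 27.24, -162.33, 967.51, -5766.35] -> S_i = -4.57*(-5.96)^i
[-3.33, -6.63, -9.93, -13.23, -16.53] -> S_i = -3.33 + -3.30*i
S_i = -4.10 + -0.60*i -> [-4.1, -4.7, -5.3, -5.9, -6.5]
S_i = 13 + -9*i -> [13, 4, -5, -14, -23]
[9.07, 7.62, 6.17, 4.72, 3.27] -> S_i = 9.07 + -1.45*i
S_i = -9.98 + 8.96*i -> [-9.98, -1.02, 7.94, 16.9, 25.86]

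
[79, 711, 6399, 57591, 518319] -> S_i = 79*9^i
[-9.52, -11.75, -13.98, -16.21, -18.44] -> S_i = -9.52 + -2.23*i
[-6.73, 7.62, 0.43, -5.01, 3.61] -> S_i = Random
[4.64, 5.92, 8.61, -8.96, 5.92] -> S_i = Random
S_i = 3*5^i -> [3, 15, 75, 375, 1875]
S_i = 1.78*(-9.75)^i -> [1.78, -17.36, 169.21, -1649.81, 16085.64]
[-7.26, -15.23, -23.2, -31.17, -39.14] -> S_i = -7.26 + -7.97*i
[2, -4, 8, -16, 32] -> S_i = 2*-2^i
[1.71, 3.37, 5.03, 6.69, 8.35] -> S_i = 1.71 + 1.66*i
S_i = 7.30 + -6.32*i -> [7.3, 0.98, -5.34, -11.66, -17.98]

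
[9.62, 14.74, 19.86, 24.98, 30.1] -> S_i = 9.62 + 5.12*i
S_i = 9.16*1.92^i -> [9.16, 17.59, 33.77, 64.83, 124.48]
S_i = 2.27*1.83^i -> [2.27, 4.15, 7.6, 13.91, 25.46]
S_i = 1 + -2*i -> [1, -1, -3, -5, -7]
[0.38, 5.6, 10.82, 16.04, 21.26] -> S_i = 0.38 + 5.22*i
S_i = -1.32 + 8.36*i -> [-1.32, 7.04, 15.4, 23.76, 32.12]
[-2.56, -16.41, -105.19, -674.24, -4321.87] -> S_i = -2.56*6.41^i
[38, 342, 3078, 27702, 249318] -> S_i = 38*9^i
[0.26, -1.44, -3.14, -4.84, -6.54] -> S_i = 0.26 + -1.70*i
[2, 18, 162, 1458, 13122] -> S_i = 2*9^i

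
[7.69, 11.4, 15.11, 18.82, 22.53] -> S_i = 7.69 + 3.71*i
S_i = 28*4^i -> [28, 112, 448, 1792, 7168]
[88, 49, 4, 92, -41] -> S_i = Random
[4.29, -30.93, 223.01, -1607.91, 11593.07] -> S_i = 4.29*(-7.21)^i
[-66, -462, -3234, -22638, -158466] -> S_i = -66*7^i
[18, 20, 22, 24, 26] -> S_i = 18 + 2*i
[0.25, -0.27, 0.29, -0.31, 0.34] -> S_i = 0.25*(-1.08)^i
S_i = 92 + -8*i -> [92, 84, 76, 68, 60]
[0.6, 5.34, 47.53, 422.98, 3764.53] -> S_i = 0.60*8.90^i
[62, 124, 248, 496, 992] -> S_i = 62*2^i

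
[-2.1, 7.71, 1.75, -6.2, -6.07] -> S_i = Random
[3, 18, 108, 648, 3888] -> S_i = 3*6^i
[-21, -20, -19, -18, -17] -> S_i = -21 + 1*i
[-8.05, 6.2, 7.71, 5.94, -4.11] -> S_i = Random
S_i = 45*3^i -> [45, 135, 405, 1215, 3645]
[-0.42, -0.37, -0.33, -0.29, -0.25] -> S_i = -0.42*0.88^i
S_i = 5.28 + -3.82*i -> [5.28, 1.46, -2.36, -6.18, -10.0]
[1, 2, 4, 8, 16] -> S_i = 1*2^i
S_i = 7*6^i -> [7, 42, 252, 1512, 9072]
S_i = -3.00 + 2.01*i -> [-3.0, -0.99, 1.02, 3.03, 5.04]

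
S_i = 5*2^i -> [5, 10, 20, 40, 80]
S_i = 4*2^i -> [4, 8, 16, 32, 64]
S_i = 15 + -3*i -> [15, 12, 9, 6, 3]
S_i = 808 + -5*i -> [808, 803, 798, 793, 788]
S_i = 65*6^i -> [65, 390, 2340, 14040, 84240]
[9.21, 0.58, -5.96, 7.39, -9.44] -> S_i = Random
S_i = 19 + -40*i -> [19, -21, -61, -101, -141]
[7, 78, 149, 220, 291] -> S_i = 7 + 71*i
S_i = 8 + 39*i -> [8, 47, 86, 125, 164]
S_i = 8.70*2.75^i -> [8.7, 23.92, 65.79, 180.93, 497.57]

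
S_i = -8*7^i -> [-8, -56, -392, -2744, -19208]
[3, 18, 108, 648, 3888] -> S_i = 3*6^i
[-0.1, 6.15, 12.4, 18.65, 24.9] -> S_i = -0.10 + 6.25*i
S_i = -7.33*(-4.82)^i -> [-7.33, 35.33, -170.29, 820.81, -3956.33]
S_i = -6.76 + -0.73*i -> [-6.76, -7.49, -8.22, -8.95, -9.68]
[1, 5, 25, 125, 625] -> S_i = 1*5^i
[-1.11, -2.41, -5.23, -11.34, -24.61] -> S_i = -1.11*2.17^i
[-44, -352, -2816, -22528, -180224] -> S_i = -44*8^i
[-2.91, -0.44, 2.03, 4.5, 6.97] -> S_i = -2.91 + 2.47*i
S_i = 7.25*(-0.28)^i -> [7.25, -2.03, 0.57, -0.16, 0.04]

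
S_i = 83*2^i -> [83, 166, 332, 664, 1328]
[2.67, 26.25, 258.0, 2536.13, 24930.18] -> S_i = 2.67*9.83^i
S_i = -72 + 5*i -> [-72, -67, -62, -57, -52]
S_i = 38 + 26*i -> [38, 64, 90, 116, 142]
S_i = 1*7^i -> [1, 7, 49, 343, 2401]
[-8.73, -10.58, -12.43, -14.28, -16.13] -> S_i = -8.73 + -1.85*i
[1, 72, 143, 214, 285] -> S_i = 1 + 71*i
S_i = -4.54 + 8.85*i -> [-4.54, 4.31, 13.16, 22.01, 30.86]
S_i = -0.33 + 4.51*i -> [-0.33, 4.18, 8.69, 13.2, 17.71]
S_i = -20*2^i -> [-20, -40, -80, -160, -320]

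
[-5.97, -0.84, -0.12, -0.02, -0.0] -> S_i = -5.97*0.14^i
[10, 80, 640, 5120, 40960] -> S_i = 10*8^i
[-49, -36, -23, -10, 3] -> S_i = -49 + 13*i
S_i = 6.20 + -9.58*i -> [6.2, -3.38, -12.96, -22.54, -32.12]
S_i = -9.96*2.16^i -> [-9.96, -21.51, -46.47, -100.37, -216.81]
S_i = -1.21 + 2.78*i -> [-1.21, 1.57, 4.35, 7.13, 9.91]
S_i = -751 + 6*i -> [-751, -745, -739, -733, -727]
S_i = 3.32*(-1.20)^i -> [3.32, -3.98, 4.78, -5.74, 6.88]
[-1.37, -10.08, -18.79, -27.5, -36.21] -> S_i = -1.37 + -8.71*i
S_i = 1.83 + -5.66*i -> [1.83, -3.83, -9.49, -15.15, -20.81]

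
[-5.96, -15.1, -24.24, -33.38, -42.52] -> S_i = -5.96 + -9.14*i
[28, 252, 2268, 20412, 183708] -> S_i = 28*9^i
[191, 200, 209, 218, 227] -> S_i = 191 + 9*i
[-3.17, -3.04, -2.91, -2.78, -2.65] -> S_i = -3.17 + 0.13*i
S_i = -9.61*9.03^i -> [-9.61, -86.78, -783.61, -7075.98, -63896.11]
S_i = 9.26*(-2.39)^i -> [9.26, -22.13, 52.89, -126.42, 302.14]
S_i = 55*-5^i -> [55, -275, 1375, -6875, 34375]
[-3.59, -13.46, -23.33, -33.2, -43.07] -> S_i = -3.59 + -9.87*i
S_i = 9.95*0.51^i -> [9.95, 5.07, 2.59, 1.32, 0.67]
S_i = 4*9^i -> [4, 36, 324, 2916, 26244]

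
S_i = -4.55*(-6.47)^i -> [-4.55, 29.44, -190.47, 1232.32, -7973.12]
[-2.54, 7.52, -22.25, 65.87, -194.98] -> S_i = -2.54*(-2.96)^i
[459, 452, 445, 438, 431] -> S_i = 459 + -7*i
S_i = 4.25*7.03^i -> [4.25, 29.88, 210.04, 1476.57, 10380.31]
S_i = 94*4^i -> [94, 376, 1504, 6016, 24064]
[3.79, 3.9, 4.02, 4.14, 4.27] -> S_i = 3.79*1.03^i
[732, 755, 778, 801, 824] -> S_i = 732 + 23*i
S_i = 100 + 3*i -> [100, 103, 106, 109, 112]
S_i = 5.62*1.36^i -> [5.62, 7.64, 10.39, 14.14, 19.23]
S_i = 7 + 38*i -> [7, 45, 83, 121, 159]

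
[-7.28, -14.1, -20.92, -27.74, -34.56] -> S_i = -7.28 + -6.82*i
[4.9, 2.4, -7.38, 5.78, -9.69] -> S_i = Random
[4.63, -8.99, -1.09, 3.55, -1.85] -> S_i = Random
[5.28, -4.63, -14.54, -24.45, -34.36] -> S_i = 5.28 + -9.91*i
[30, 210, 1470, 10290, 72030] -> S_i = 30*7^i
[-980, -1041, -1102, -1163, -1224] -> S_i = -980 + -61*i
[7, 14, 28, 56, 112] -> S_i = 7*2^i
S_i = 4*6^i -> [4, 24, 144, 864, 5184]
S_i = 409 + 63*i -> [409, 472, 535, 598, 661]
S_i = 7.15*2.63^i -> [7.15, 18.8, 49.46, 130.07, 342.08]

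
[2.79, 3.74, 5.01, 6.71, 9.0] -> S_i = 2.79*1.34^i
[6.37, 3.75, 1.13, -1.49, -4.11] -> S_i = 6.37 + -2.62*i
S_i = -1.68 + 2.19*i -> [-1.68, 0.51, 2.7, 4.89, 7.08]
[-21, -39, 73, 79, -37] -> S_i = Random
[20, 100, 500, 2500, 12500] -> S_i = 20*5^i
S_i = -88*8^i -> [-88, -704, -5632, -45056, -360448]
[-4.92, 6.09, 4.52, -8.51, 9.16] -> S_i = Random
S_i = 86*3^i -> [86, 258, 774, 2322, 6966]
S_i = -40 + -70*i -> [-40, -110, -180, -250, -320]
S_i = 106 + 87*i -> [106, 193, 280, 367, 454]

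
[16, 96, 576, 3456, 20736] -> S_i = 16*6^i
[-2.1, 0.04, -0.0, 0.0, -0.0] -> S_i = -2.10*(-0.02)^i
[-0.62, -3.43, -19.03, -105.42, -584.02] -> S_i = -0.62*5.54^i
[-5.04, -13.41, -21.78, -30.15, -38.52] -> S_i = -5.04 + -8.37*i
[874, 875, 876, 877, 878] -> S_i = 874 + 1*i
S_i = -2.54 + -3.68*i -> [-2.54, -6.22, -9.9, -13.58, -17.26]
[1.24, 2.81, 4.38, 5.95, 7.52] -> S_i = 1.24 + 1.57*i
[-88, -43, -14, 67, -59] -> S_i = Random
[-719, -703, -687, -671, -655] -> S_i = -719 + 16*i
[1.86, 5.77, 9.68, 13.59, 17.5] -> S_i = 1.86 + 3.91*i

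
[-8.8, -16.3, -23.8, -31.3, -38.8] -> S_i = -8.80 + -7.50*i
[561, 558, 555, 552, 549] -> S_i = 561 + -3*i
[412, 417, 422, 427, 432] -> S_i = 412 + 5*i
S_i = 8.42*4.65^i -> [8.42, 39.15, 182.06, 846.59, 3936.62]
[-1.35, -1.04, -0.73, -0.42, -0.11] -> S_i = -1.35 + 0.31*i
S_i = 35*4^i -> [35, 140, 560, 2240, 8960]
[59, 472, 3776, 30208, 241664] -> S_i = 59*8^i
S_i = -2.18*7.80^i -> [-2.18, -17.0, -132.63, -1034.52, -8069.28]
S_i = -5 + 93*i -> [-5, 88, 181, 274, 367]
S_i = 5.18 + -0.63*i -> [5.18, 4.55, 3.92, 3.29, 2.66]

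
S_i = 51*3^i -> [51, 153, 459, 1377, 4131]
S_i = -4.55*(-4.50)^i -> [-4.55, 20.47, -92.14, 414.62, -1865.78]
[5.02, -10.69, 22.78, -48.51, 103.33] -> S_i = 5.02*(-2.13)^i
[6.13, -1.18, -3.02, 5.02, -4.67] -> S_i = Random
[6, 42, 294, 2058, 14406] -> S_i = 6*7^i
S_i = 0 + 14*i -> [0, 14, 28, 42, 56]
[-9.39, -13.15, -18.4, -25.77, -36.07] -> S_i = -9.39*1.40^i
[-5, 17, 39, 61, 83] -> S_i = -5 + 22*i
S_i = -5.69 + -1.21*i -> [-5.69, -6.9, -8.11, -9.32, -10.53]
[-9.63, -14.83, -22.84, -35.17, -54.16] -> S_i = -9.63*1.54^i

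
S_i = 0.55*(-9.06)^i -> [0.55, -4.98, 45.15, -409.02, 3705.74]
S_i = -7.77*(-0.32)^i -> [-7.77, 2.49, -0.8, 0.25, -0.08]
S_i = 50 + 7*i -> [50, 57, 64, 71, 78]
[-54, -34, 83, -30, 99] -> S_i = Random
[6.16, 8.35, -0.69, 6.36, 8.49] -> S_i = Random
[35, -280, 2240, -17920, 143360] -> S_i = 35*-8^i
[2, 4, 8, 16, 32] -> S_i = 2*2^i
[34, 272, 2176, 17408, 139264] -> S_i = 34*8^i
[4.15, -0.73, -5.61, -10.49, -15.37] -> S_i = 4.15 + -4.88*i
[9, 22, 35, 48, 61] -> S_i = 9 + 13*i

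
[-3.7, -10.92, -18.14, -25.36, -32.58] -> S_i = -3.70 + -7.22*i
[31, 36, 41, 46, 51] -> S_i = 31 + 5*i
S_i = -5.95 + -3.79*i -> [-5.95, -9.74, -13.53, -17.32, -21.11]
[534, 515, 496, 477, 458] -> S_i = 534 + -19*i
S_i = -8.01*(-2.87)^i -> [-8.01, 22.99, -65.98, 189.36, -543.45]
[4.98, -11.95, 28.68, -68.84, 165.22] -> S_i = 4.98*(-2.40)^i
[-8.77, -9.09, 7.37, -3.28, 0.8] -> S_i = Random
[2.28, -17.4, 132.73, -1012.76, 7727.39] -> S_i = 2.28*(-7.63)^i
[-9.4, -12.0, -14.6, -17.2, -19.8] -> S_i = -9.40 + -2.60*i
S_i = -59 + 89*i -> [-59, 30, 119, 208, 297]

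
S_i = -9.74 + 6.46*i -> [-9.74, -3.28, 3.18, 9.64, 16.1]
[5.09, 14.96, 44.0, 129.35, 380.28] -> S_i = 5.09*2.94^i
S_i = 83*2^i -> [83, 166, 332, 664, 1328]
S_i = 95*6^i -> [95, 570, 3420, 20520, 123120]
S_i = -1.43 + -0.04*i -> [-1.43, -1.47, -1.51, -1.55, -1.59]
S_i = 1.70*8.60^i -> [1.7, 14.62, 125.73, 1081.3, 9299.14]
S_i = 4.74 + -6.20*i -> [4.74, -1.46, -7.66, -13.86, -20.06]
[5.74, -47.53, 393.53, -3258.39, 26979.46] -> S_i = 5.74*(-8.28)^i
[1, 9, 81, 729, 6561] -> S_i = 1*9^i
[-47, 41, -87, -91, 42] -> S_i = Random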